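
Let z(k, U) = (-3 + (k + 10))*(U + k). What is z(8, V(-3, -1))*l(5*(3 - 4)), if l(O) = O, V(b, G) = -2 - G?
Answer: -525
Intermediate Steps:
z(k, U) = (7 + k)*(U + k) (z(k, U) = (-3 + (10 + k))*(U + k) = (7 + k)*(U + k))
z(8, V(-3, -1))*l(5*(3 - 4)) = (8² + 7*(-2 - 1*(-1)) + 7*8 + (-2 - 1*(-1))*8)*(5*(3 - 4)) = (64 + 7*(-2 + 1) + 56 + (-2 + 1)*8)*(5*(-1)) = (64 + 7*(-1) + 56 - 1*8)*(-5) = (64 - 7 + 56 - 8)*(-5) = 105*(-5) = -525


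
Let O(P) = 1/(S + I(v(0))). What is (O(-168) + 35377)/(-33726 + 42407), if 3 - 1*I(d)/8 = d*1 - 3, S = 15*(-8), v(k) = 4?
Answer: 3679207/902824 ≈ 4.0752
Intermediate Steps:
S = -120
I(d) = 48 - 8*d (I(d) = 24 - 8*(d*1 - 3) = 24 - 8*(d - 3) = 24 - 8*(-3 + d) = 24 + (24 - 8*d) = 48 - 8*d)
O(P) = -1/104 (O(P) = 1/(-120 + (48 - 8*4)) = 1/(-120 + (48 - 32)) = 1/(-120 + 16) = 1/(-104) = -1/104)
(O(-168) + 35377)/(-33726 + 42407) = (-1/104 + 35377)/(-33726 + 42407) = (3679207/104)/8681 = (3679207/104)*(1/8681) = 3679207/902824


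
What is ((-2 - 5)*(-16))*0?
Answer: 0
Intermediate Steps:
((-2 - 5)*(-16))*0 = -7*(-16)*0 = 112*0 = 0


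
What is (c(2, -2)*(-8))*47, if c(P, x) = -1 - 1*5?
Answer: 2256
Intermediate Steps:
c(P, x) = -6 (c(P, x) = -1 - 5 = -6)
(c(2, -2)*(-8))*47 = -6*(-8)*47 = 48*47 = 2256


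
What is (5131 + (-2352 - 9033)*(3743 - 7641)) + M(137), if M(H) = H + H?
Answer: 44384135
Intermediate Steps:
M(H) = 2*H
(5131 + (-2352 - 9033)*(3743 - 7641)) + M(137) = (5131 + (-2352 - 9033)*(3743 - 7641)) + 2*137 = (5131 - 11385*(-3898)) + 274 = (5131 + 44378730) + 274 = 44383861 + 274 = 44384135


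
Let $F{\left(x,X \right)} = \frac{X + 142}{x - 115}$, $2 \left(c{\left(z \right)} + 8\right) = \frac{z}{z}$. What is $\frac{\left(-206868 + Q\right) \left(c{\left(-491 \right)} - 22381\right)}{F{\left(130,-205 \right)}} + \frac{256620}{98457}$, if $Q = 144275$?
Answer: $- \frac{459913444253615}{1378398} \approx -3.3366 \cdot 10^{8}$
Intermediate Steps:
$c{\left(z \right)} = - \frac{15}{2}$ ($c{\left(z \right)} = -8 + \frac{z \frac{1}{z}}{2} = -8 + \frac{1}{2} \cdot 1 = -8 + \frac{1}{2} = - \frac{15}{2}$)
$F{\left(x,X \right)} = \frac{142 + X}{-115 + x}$
$\frac{\left(-206868 + Q\right) \left(c{\left(-491 \right)} - 22381\right)}{F{\left(130,-205 \right)}} + \frac{256620}{98457} = \frac{\left(-206868 + 144275\right) \left(- \frac{15}{2} - 22381\right)}{\frac{1}{-115 + 130} \left(142 - 205\right)} + \frac{256620}{98457} = \frac{\left(-62593\right) \left(- \frac{44777}{2}\right)}{\frac{1}{15} \left(-63\right)} + 256620 \cdot \frac{1}{98457} = \frac{2802726761}{2 \cdot \frac{1}{15} \left(-63\right)} + \frac{85540}{32819} = \frac{2802726761}{2 \left(- \frac{21}{5}\right)} + \frac{85540}{32819} = \frac{2802726761}{2} \left(- \frac{5}{21}\right) + \frac{85540}{32819} = - \frac{14013633805}{42} + \frac{85540}{32819} = - \frac{459913444253615}{1378398}$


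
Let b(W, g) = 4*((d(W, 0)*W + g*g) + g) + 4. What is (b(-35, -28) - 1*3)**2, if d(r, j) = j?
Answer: 9150625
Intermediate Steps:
b(W, g) = 4 + 4*g + 4*g**2 (b(W, g) = 4*((0*W + g*g) + g) + 4 = 4*((0 + g**2) + g) + 4 = 4*(g**2 + g) + 4 = 4*(g + g**2) + 4 = (4*g + 4*g**2) + 4 = 4 + 4*g + 4*g**2)
(b(-35, -28) - 1*3)**2 = ((4 + 4*(-28) + 4*(-28)**2) - 1*3)**2 = ((4 - 112 + 4*784) - 3)**2 = ((4 - 112 + 3136) - 3)**2 = (3028 - 3)**2 = 3025**2 = 9150625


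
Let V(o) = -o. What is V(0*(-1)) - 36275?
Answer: -36275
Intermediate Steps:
V(0*(-1)) - 36275 = -0*(-1) - 36275 = -1*0 - 36275 = 0 - 36275 = -36275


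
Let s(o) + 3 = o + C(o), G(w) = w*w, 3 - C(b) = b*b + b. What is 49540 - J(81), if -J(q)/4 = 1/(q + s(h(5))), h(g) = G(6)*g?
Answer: 1601083256/32319 ≈ 49540.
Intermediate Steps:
C(b) = 3 - b - b**2 (C(b) = 3 - (b*b + b) = 3 - (b**2 + b) = 3 - (b + b**2) = 3 + (-b - b**2) = 3 - b - b**2)
G(w) = w**2
h(g) = 36*g (h(g) = 6**2*g = 36*g)
s(o) = -o**2 (s(o) = -3 + (o + (3 - o - o**2)) = -3 + (3 - o**2) = -o**2)
J(q) = -4/(-32400 + q) (J(q) = -4/(q - (36*5)**2) = -4/(q - 1*180**2) = -4/(q - 1*32400) = -4/(q - 32400) = -4/(-32400 + q))
49540 - J(81) = 49540 - (-4)/(-32400 + 81) = 49540 - (-4)/(-32319) = 49540 - (-4)*(-1)/32319 = 49540 - 1*4/32319 = 49540 - 4/32319 = 1601083256/32319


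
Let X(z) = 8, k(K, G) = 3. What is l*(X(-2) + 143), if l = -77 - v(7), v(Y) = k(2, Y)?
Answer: -12080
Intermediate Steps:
v(Y) = 3
l = -80 (l = -77 - 1*3 = -77 - 3 = -80)
l*(X(-2) + 143) = -80*(8 + 143) = -80*151 = -12080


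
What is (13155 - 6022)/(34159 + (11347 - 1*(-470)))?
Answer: 1019/6568 ≈ 0.15515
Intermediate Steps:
(13155 - 6022)/(34159 + (11347 - 1*(-470))) = 7133/(34159 + (11347 + 470)) = 7133/(34159 + 11817) = 7133/45976 = 7133*(1/45976) = 1019/6568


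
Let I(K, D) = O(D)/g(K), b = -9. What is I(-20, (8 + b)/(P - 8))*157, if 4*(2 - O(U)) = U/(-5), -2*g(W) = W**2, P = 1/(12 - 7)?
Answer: -49141/31200 ≈ -1.5750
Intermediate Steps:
P = 1/5 ≈ 0.20000
g(W) = -W**2/2
O(U) = 2 + U/20 (O(U) = 2 - U/(4*(-5)) = 2 - U*(-1)/(4*5) = 2 - (-1)*U/20 = 2 + U/20)
I(K, D) = -2*(2 + D/20)/K**2 (I(K, D) = (2 + D/20)/((-K**2/2)) = (2 + D/20)*(-2/K**2) = -2*(2 + D/20)/K**2)
I(-20, (8 + b)/(P - 8))*157 = ((1/10)*(-40 - (8 - 9)/(1/5 - 8))/(-20)**2)*157 = ((1/10)*(1/400)*(-40 - (-1)/(-39/5)))*157 = ((1/10)*(1/400)*(-40 - (-1)*(-5)/39))*157 = ((1/10)*(1/400)*(-40 - 1*5/39))*157 = ((1/10)*(1/400)*(-40 - 5/39))*157 = ((1/10)*(1/400)*(-1565/39))*157 = -313/31200*157 = -49141/31200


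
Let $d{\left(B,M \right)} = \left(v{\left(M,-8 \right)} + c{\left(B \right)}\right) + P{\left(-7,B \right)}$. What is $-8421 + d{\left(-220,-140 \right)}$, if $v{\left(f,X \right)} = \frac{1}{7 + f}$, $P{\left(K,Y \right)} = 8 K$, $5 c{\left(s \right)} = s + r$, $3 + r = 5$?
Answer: $- \frac{5666204}{665} \approx -8520.6$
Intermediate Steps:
$r = 2$ ($r = -3 + 5 = 2$)
$c{\left(s \right)} = \frac{2}{5} + \frac{s}{5}$ ($c{\left(s \right)} = \frac{s + 2}{5} = \frac{2 + s}{5} = \frac{2}{5} + \frac{s}{5}$)
$d{\left(B,M \right)} = - \frac{278}{5} + \frac{1}{7 + M} + \frac{B}{5}$ ($d{\left(B,M \right)} = \left(\frac{1}{7 + M} + \left(\frac{2}{5} + \frac{B}{5}\right)\right) + 8 \left(-7\right) = \left(\frac{2}{5} + \frac{1}{7 + M} + \frac{B}{5}\right) - 56 = - \frac{278}{5} + \frac{1}{7 + M} + \frac{B}{5}$)
$-8421 + d{\left(-220,-140 \right)} = -8421 + \frac{5 + \left(-278 - 220\right) \left(7 - 140\right)}{5 \left(7 - 140\right)} = -8421 + \frac{5 - -66234}{5 \left(-133\right)} = -8421 + \frac{1}{5} \left(- \frac{1}{133}\right) \left(5 + 66234\right) = -8421 + \frac{1}{5} \left(- \frac{1}{133}\right) 66239 = -8421 - \frac{66239}{665} = - \frac{5666204}{665}$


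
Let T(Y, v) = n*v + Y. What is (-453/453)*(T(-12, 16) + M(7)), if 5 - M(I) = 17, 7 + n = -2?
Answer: 168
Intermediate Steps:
n = -9 (n = -7 - 2 = -9)
T(Y, v) = Y - 9*v (T(Y, v) = -9*v + Y = Y - 9*v)
M(I) = -12 (M(I) = 5 - 1*17 = 5 - 17 = -12)
(-453/453)*(T(-12, 16) + M(7)) = (-453/453)*((-12 - 9*16) - 12) = (-453*1/453)*((-12 - 144) - 12) = -(-156 - 12) = -1*(-168) = 168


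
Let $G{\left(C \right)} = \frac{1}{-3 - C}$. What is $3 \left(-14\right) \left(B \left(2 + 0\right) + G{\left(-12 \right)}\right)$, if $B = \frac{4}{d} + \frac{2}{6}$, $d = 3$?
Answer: $- \frac{434}{3} \approx -144.67$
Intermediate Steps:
$B = \frac{5}{3}$ ($B = \frac{4}{3} + \frac{2}{6} = 4 \cdot \frac{1}{3} + 2 \cdot \frac{1}{6} = \frac{4}{3} + \frac{1}{3} = \frac{5}{3} \approx 1.6667$)
$3 \left(-14\right) \left(B \left(2 + 0\right) + G{\left(-12 \right)}\right) = 3 \left(-14\right) \left(\frac{5 \left(2 + 0\right)}{3} - \frac{1}{3 - 12}\right) = - 42 \left(\frac{5}{3} \cdot 2 - \frac{1}{-9}\right) = - 42 \left(\frac{10}{3} - - \frac{1}{9}\right) = - 42 \left(\frac{10}{3} + \frac{1}{9}\right) = \left(-42\right) \frac{31}{9} = - \frac{434}{3}$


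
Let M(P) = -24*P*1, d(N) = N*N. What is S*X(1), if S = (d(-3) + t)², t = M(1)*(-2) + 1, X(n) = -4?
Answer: -13456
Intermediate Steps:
d(N) = N²
M(P) = -24*P (M(P) = -24*P*1 = -24*P)
t = 49 (t = -24*1*(-2) + 1 = -24*(-2) + 1 = 48 + 1 = 49)
S = 3364 (S = ((-3)² + 49)² = (9 + 49)² = 58² = 3364)
S*X(1) = 3364*(-4) = -13456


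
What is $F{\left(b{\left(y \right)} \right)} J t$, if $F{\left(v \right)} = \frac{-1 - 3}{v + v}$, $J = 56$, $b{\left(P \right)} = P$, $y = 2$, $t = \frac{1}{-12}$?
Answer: $\frac{14}{3} \approx 4.6667$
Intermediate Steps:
$t = - \frac{1}{12} \approx -0.083333$
$F{\left(v \right)} = - \frac{2}{v}$ ($F{\left(v \right)} = - \frac{4}{2 v} = - 4 \frac{1}{2 v} = - \frac{2}{v}$)
$F{\left(b{\left(y \right)} \right)} J t = - \frac{2}{2} \cdot 56 \left(- \frac{1}{12}\right) = \left(-2\right) \frac{1}{2} \cdot 56 \left(- \frac{1}{12}\right) = \left(-1\right) 56 \left(- \frac{1}{12}\right) = \left(-56\right) \left(- \frac{1}{12}\right) = \frac{14}{3}$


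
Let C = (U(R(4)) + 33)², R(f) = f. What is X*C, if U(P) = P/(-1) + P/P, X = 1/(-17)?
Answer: -900/17 ≈ -52.941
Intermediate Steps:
X = -1/17 (X = 1*(-1/17) = -1/17 ≈ -0.058824)
U(P) = 1 - P (U(P) = P*(-1) + 1 = -P + 1 = 1 - P)
C = 900 (C = ((1 - 1*4) + 33)² = ((1 - 4) + 33)² = (-3 + 33)² = 30² = 900)
X*C = -1/17*900 = -900/17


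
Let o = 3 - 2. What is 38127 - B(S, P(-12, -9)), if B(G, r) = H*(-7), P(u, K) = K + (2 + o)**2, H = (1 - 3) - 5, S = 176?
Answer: 38078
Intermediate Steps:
o = 1
H = -7 (H = -2 - 5 = -7)
P(u, K) = 9 + K (P(u, K) = K + (2 + 1)**2 = K + 3**2 = K + 9 = 9 + K)
B(G, r) = 49 (B(G, r) = -7*(-7) = 49)
38127 - B(S, P(-12, -9)) = 38127 - 1*49 = 38127 - 49 = 38078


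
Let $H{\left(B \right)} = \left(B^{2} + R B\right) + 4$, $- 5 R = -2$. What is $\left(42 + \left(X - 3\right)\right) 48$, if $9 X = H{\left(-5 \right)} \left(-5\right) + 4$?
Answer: $\frac{3520}{3} \approx 1173.3$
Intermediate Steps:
$R = \frac{2}{5}$ ($R = \left(- \frac{1}{5}\right) \left(-2\right) = \frac{2}{5} \approx 0.4$)
$H{\left(B \right)} = 4 + B^{2} + \frac{2 B}{5}$ ($H{\left(B \right)} = \left(B^{2} + \frac{2 B}{5}\right) + 4 = 4 + B^{2} + \frac{2 B}{5}$)
$X = - \frac{131}{9}$ ($X = \frac{\left(4 + \left(-5\right)^{2} + \frac{2}{5} \left(-5\right)\right) \left(-5\right) + 4}{9} = \frac{\left(4 + 25 - 2\right) \left(-5\right) + 4}{9} = \frac{27 \left(-5\right) + 4}{9} = \frac{-135 + 4}{9} = \frac{1}{9} \left(-131\right) = - \frac{131}{9} \approx -14.556$)
$\left(42 + \left(X - 3\right)\right) 48 = \left(42 - \frac{158}{9}\right) 48 = \frac{220}{9} \cdot 48 = \frac{3520}{3}$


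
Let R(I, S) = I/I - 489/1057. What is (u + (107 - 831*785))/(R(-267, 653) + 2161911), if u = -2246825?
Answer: -3064299021/2285140495 ≈ -1.3410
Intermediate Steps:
R(I, S) = 568/1057 (R(I, S) = 1 - 489*1/1057 = 1 - 489/1057 = 568/1057)
(u + (107 - 831*785))/(R(-267, 653) + 2161911) = (-2246825 + (107 - 831*785))/(568/1057 + 2161911) = (-2246825 + (107 - 652335))/(2285140495/1057) = (-2246825 - 652228)*(1057/2285140495) = -2899053*1057/2285140495 = -3064299021/2285140495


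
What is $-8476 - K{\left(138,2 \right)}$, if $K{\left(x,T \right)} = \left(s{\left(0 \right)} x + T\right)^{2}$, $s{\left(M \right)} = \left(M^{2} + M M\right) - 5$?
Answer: $-481820$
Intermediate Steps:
$s{\left(M \right)} = -5 + 2 M^{2}$ ($s{\left(M \right)} = \left(M^{2} + M^{2}\right) - 5 = 2 M^{2} - 5 = -5 + 2 M^{2}$)
$K{\left(x,T \right)} = \left(T - 5 x\right)^{2}$ ($K{\left(x,T \right)} = \left(\left(-5 + 2 \cdot 0^{2}\right) x + T\right)^{2} = \left(\left(-5 + 2 \cdot 0\right) x + T\right)^{2} = \left(\left(-5 + 0\right) x + T\right)^{2} = \left(- 5 x + T\right)^{2} = \left(T - 5 x\right)^{2}$)
$-8476 - K{\left(138,2 \right)} = -8476 - \left(2 - 690\right)^{2} = -8476 - \left(-688\right)^{2} = -8476 - 473344 = -481820$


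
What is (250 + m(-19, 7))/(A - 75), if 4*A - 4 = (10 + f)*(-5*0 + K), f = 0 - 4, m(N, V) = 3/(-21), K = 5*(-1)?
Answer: -3498/1141 ≈ -3.0657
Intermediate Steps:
K = -5
m(N, V) = -1/7 (m(N, V) = 3*(-1/21) = -1/7)
f = -4
A = -13/2 (A = 1 + ((10 - 4)*(-5*0 - 5))/4 = 1 + (6*(0 - 5))/4 = 1 + (6*(-5))/4 = 1 + (1/4)*(-30) = 1 - 15/2 = -13/2 ≈ -6.5000)
(250 + m(-19, 7))/(A - 75) = (250 - 1/7)/(-13/2 - 75) = 1749/(7*(-163/2)) = (1749/7)*(-2/163) = -3498/1141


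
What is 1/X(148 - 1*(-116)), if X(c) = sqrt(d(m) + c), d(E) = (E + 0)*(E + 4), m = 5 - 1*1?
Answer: sqrt(74)/148 ≈ 0.058124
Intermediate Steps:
m = 4 (m = 5 - 1 = 4)
d(E) = E*(4 + E)
X(c) = sqrt(32 + c) (X(c) = sqrt(4*(4 + 4) + c) = sqrt(4*8 + c) = sqrt(32 + c))
1/X(148 - 1*(-116)) = 1/(sqrt(32 + (148 - 1*(-116)))) = 1/(sqrt(32 + (148 + 116))) = 1/(sqrt(32 + 264)) = 1/(sqrt(296)) = 1/(2*sqrt(74)) = sqrt(74)/148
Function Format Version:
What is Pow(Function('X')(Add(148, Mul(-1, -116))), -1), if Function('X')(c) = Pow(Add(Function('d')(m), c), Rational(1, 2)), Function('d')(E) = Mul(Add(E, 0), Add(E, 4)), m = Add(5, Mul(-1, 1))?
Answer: Mul(Rational(1, 148), Pow(74, Rational(1, 2))) ≈ 0.058124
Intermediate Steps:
m = 4 (m = Add(5, -1) = 4)
Function('d')(E) = Mul(E, Add(4, E))
Function('X')(c) = Pow(Add(32, c), Rational(1, 2)) (Function('X')(c) = Pow(Add(Mul(4, Add(4, 4)), c), Rational(1, 2)) = Pow(Add(Mul(4, 8), c), Rational(1, 2)) = Pow(Add(32, c), Rational(1, 2)))
Pow(Function('X')(Add(148, Mul(-1, -116))), -1) = Pow(Pow(Add(32, Add(148, Mul(-1, -116))), Rational(1, 2)), -1) = Pow(Pow(Add(32, Add(148, 116)), Rational(1, 2)), -1) = Pow(Pow(Add(32, 264), Rational(1, 2)), -1) = Pow(Pow(296, Rational(1, 2)), -1) = Pow(Mul(2, Pow(74, Rational(1, 2))), -1) = Mul(Rational(1, 148), Pow(74, Rational(1, 2)))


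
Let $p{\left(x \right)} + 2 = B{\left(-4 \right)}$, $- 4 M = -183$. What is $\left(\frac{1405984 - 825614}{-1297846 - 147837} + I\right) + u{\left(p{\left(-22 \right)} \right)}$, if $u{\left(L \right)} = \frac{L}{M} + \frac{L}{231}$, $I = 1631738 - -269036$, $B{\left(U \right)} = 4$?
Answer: $\frac{12906962175281602}{6790373051} \approx 1.9008 \cdot 10^{6}$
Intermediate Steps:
$M = \frac{183}{4}$ ($M = \left(- \frac{1}{4}\right) \left(-183\right) = \frac{183}{4} \approx 45.75$)
$p{\left(x \right)} = 2$ ($p{\left(x \right)} = -2 + 4 = 2$)
$I = 1900774$ ($I = 1631738 + 269036 = 1900774$)
$u{\left(L \right)} = \frac{123 L}{4697}$ ($u{\left(L \right)} = \frac{L}{\frac{183}{4}} + \frac{L}{231} = L \frac{4}{183} + L \frac{1}{231} = \frac{4 L}{183} + \frac{L}{231} = \frac{123 L}{4697}$)
$\left(\frac{1405984 - 825614}{-1297846 - 147837} + I\right) + u{\left(p{\left(-22 \right)} \right)} = \left(\frac{1405984 - 825614}{-1297846 - 147837} + 1900774\right) + \frac{123}{4697} \cdot 2 = \left(\frac{580370}{-1445683} + 1900774\right) + \frac{246}{4697} = \left(580370 \left(- \frac{1}{1445683}\right) + 1900774\right) + \frac{246}{4697} = \left(- \frac{580370}{1445683} + 1900774\right) + \frac{246}{4697} = \frac{2747916078272}{1445683} + \frac{246}{4697} = \frac{12906962175281602}{6790373051}$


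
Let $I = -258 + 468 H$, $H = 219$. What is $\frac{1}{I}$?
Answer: $\frac{1}{102234} \approx 9.7815 \cdot 10^{-6}$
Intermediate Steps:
$I = 102234$ ($I = -258 + 468 \cdot 219 = -258 + 102492 = 102234$)
$\frac{1}{I} = \frac{1}{102234}$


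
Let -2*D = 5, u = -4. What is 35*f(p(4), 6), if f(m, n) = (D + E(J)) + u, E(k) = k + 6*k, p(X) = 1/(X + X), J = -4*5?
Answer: -10255/2 ≈ -5127.5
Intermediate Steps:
J = -20
p(X) = 1/(2*X)
D = -5/2 (D = -½*5 = -5/2 ≈ -2.5000)
E(k) = 7*k
f(m, n) = -293/2 (f(m, n) = (-5/2 + 7*(-20)) - 4 = (-5/2 - 140) - 4 = -285/2 - 4 = -293/2)
35*f(p(4), 6) = 35*(-293/2) = -10255/2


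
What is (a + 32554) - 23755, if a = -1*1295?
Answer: 7504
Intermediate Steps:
a = -1295
(a + 32554) - 23755 = (-1295 + 32554) - 23755 = 31259 - 23755 = 7504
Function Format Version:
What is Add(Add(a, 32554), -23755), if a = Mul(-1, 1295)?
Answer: 7504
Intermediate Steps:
a = -1295
Add(Add(a, 32554), -23755) = Add(Add(-1295, 32554), -23755) = Add(31259, -23755) = 7504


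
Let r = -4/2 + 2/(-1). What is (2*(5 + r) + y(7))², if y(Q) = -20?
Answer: 324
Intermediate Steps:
r = -4 (r = -4*½ + 2*(-1) = -2 - 2 = -4)
(2*(5 + r) + y(7))² = (2*(5 - 4) - 20)² = (2*1 - 20)² = (2 - 20)² = (-18)² = 324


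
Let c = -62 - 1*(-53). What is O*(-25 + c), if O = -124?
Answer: 4216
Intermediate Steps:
c = -9 (c = -62 + 53 = -9)
O*(-25 + c) = -124*(-25 - 9) = -124*(-34) = 4216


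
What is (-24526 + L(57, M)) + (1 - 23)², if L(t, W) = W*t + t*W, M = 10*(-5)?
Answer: -29742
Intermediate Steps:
M = -50
L(t, W) = 2*W*t (L(t, W) = W*t + W*t = 2*W*t)
(-24526 + L(57, M)) + (1 - 23)² = (-24526 + 2*(-50)*57) + (1 - 23)² = (-24526 - 5700) + (-22)² = -30226 + 484 = -29742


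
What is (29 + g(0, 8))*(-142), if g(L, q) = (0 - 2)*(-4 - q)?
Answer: -7526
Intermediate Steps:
g(L, q) = 8 + 2*q (g(L, q) = -2*(-4 - q) = 8 + 2*q)
(29 + g(0, 8))*(-142) = (29 + (8 + 2*8))*(-142) = (29 + (8 + 16))*(-142) = (29 + 24)*(-142) = 53*(-142) = -7526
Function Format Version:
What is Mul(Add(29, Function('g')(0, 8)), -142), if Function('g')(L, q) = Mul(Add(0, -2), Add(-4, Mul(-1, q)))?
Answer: -7526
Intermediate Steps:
Function('g')(L, q) = Add(8, Mul(2, q)) (Function('g')(L, q) = Mul(-2, Add(-4, Mul(-1, q))) = Add(8, Mul(2, q)))
Mul(Add(29, Function('g')(0, 8)), -142) = Mul(Add(29, Add(8, Mul(2, 8))), -142) = Mul(Add(29, Add(8, 16)), -142) = Mul(Add(29, 24), -142) = Mul(53, -142) = -7526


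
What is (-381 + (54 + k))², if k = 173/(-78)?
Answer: 659411041/6084 ≈ 1.0838e+5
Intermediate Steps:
k = -173/78 (k = 173*(-1/78) = -173/78 ≈ -2.2179)
(-381 + (54 + k))² = (-381 + (54 - 173/78))² = (-381 + 4039/78)² = (-25679/78)² = 659411041/6084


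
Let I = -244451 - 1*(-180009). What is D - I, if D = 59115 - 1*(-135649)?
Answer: 259206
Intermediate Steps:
D = 194764 (D = 59115 + 135649 = 194764)
I = -64442 (I = -244451 + 180009 = -64442)
D - I = 194764 - 1*(-64442) = 194764 + 64442 = 259206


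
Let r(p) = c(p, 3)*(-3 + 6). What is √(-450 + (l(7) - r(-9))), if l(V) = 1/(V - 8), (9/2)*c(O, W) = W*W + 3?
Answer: 3*I*√51 ≈ 21.424*I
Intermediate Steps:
c(O, W) = ⅔ + 2*W²/9 (c(O, W) = 2*(W*W + 3)/9 = 2*(W² + 3)/9 = 2*(3 + W²)/9 = ⅔ + 2*W²/9)
l(V) = 1/(-8 + V)
r(p) = 8 (r(p) = (⅔ + (2/9)*3²)*(-3 + 6) = (⅔ + (2/9)*9)*3 = (⅔ + 2)*3 = (8/3)*3 = 8)
√(-450 + (l(7) - r(-9))) = √(-450 + (1/(-8 + 7) - 1*8)) = √(-450 + (1/(-1) - 8)) = √(-450 + (-1 - 8)) = √(-450 - 9) = √(-459) = 3*I*√51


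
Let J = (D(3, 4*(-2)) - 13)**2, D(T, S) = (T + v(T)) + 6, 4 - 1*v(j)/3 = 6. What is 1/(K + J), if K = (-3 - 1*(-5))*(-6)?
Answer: 1/88 ≈ 0.011364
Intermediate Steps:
v(j) = -6 (v(j) = 12 - 3*6 = 12 - 18 = -6)
K = -12 (K = (-3 + 5)*(-6) = 2*(-6) = -12)
D(T, S) = T (D(T, S) = (T - 6) + 6 = (-6 + T) + 6 = T)
J = 100 (J = (3 - 13)**2 = (-10)**2 = 100)
1/(K + J) = 1/(-12 + 100) = 1/88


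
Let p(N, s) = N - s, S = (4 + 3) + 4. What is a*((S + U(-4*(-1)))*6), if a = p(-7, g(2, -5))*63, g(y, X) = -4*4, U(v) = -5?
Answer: 20412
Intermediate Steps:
g(y, X) = -16
S = 11 (S = 7 + 4 = 11)
a = 567 (a = (-7 - 1*(-16))*63 = (-7 + 16)*63 = 9*63 = 567)
a*((S + U(-4*(-1)))*6) = 567*((11 - 5)*6) = 567*(6*6) = 567*36 = 20412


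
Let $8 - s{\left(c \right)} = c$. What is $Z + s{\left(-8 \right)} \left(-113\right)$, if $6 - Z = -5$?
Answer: $-1797$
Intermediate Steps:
$Z = 11$ ($Z = 6 - -5 = 6 + 5 = 11$)
$s{\left(c \right)} = 8 - c$
$Z + s{\left(-8 \right)} \left(-113\right) = 11 + \left(8 - -8\right) \left(-113\right) = 11 + \left(8 + 8\right) \left(-113\right) = 11 + 16 \left(-113\right) = 11 - 1808 = -1797$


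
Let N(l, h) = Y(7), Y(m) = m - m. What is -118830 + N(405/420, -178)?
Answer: -118830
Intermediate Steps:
Y(m) = 0
N(l, h) = 0
-118830 + N(405/420, -178) = -118830 + 0 = -118830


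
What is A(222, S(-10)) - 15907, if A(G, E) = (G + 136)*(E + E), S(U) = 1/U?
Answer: -79893/5 ≈ -15979.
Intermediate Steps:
A(G, E) = 2*E*(136 + G) (A(G, E) = (136 + G)*(2*E) = 2*E*(136 + G))
A(222, S(-10)) - 15907 = 2*(136 + 222)/(-10) - 15907 = 2*(-1/10)*358 - 15907 = -358/5 - 15907 = -79893/5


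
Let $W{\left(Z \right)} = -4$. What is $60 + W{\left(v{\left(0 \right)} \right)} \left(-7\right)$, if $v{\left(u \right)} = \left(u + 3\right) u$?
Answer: $88$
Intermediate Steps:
$v{\left(u \right)} = u \left(3 + u\right)$ ($v{\left(u \right)} = \left(3 + u\right) u = u \left(3 + u\right)$)
$60 + W{\left(v{\left(0 \right)} \right)} \left(-7\right) = 60 - -28 = 60 + 28 = 88$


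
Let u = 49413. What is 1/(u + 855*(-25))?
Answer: 1/28038 ≈ 3.5666e-5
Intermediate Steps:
1/(u + 855*(-25)) = 1/(49413 + 855*(-25)) = 1/(49413 - 21375) = 1/28038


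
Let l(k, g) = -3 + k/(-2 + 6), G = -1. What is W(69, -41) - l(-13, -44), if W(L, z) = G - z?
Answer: 185/4 ≈ 46.250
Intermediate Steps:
W(L, z) = -1 - z
l(k, g) = -3 + k/4
W(69, -41) - l(-13, -44) = (-1 - 1*(-41)) - (-3 + (¼)*(-13)) = (-1 + 41) - (-3 - 13/4) = 40 - 1*(-25/4) = 40 + 25/4 = 185/4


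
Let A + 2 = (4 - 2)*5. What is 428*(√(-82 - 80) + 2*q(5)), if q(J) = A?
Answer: 6848 + 3852*I*√2 ≈ 6848.0 + 5447.5*I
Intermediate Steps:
A = 8 (A = -2 + (4 - 2)*5 = -2 + 2*5 = -2 + 10 = 8)
q(J) = 8
428*(√(-82 - 80) + 2*q(5)) = 428*(√(-82 - 80) + 2*8) = 428*(√(-162) + 16) = 428*(9*I*√2 + 16) = 428*(16 + 9*I*√2) = 6848 + 3852*I*√2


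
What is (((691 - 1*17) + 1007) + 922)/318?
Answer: 2603/318 ≈ 8.1855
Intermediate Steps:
(((691 - 1*17) + 1007) + 922)/318 = (((691 - 17) + 1007) + 922)*(1/318) = ((674 + 1007) + 922)*(1/318) = (1681 + 922)*(1/318) = 2603*(1/318) = 2603/318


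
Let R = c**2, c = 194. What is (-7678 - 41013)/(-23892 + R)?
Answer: -48691/13744 ≈ -3.5427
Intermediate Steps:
R = 37636 (R = 194**2 = 37636)
(-7678 - 41013)/(-23892 + R) = (-7678 - 41013)/(-23892 + 37636) = -48691/13744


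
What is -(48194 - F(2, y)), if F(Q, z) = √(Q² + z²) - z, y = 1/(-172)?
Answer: -8289367/172 + √118337/172 ≈ -48192.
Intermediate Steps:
y = -1/172 ≈ -0.0058140
-(48194 - F(2, y)) = -(48194 - (√(2² + (-1/172)²) - 1*(-1/172))) = -(48194 - (√(4 + 1/29584) + 1/172)) = -(48194 - (√(118337/29584) + 1/172)) = -(48194 - (√118337/172 + 1/172)) = -(48194 - (1/172 + √118337/172)) = -(48194 + (-1/172 - √118337/172)) = -(8289367/172 - √118337/172) = -8289367/172 + √118337/172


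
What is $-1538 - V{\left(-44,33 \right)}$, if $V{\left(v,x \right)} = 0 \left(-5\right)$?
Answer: $-1538$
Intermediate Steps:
$V{\left(v,x \right)} = 0$
$-1538 - V{\left(-44,33 \right)} = -1538 - 0 = -1538 + 0 = -1538$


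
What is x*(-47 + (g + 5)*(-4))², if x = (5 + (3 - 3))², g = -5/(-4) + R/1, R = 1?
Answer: 144400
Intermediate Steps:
g = 9/4 (g = -5/(-4) + 1/1 = -5*(-¼) + 1*1 = 5/4 + 1 = 9/4 ≈ 2.2500)
x = 25 (x = (5 + 0)² = 5² = 25)
x*(-47 + (g + 5)*(-4))² = 25*(-47 + (9/4 + 5)*(-4))² = 25*(-47 + (29/4)*(-4))² = 25*(-47 - 29)² = 25*(-76)² = 25*5776 = 144400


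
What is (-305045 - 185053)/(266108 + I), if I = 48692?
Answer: -245049/157400 ≈ -1.5569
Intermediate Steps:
(-305045 - 185053)/(266108 + I) = (-305045 - 185053)/(266108 + 48692) = -490098/314800 = -490098*1/314800 = -245049/157400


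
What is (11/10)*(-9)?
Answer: -99/10 ≈ -9.9000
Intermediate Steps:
(11/10)*(-9) = -99/10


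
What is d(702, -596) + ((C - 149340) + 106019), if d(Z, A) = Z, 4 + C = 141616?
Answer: 98993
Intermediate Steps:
C = 141612 (C = -4 + 141616 = 141612)
d(702, -596) + ((C - 149340) + 106019) = 702 + ((141612 - 149340) + 106019) = 702 + (-7728 + 106019) = 702 + 98291 = 98993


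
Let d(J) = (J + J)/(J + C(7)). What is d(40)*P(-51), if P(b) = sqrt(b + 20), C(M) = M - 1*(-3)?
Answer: 8*I*sqrt(31)/5 ≈ 8.9084*I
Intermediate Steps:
C(M) = 3 + M (C(M) = M + 3 = 3 + M)
d(J) = 2*J/(10 + J) (d(J) = (J + J)/(J + (3 + 7)) = (2*J)/(J + 10) = (2*J)/(10 + J) = 2*J/(10 + J))
P(b) = sqrt(20 + b)
d(40)*P(-51) = (2*40/(10 + 40))*sqrt(20 - 51) = (2*40/50)*sqrt(-31) = (2*40*(1/50))*(I*sqrt(31)) = 8*(I*sqrt(31))/5 = 8*I*sqrt(31)/5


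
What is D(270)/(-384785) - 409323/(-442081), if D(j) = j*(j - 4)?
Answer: 25150218627/34021227517 ≈ 0.73925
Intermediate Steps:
D(j) = j*(-4 + j)
D(270)/(-384785) - 409323/(-442081) = (270*(-4 + 270))/(-384785) - 409323/(-442081) = (270*266)*(-1/384785) - 409323*(-1/442081) = 71820*(-1/384785) + 409323/442081 = -14364/76957 + 409323/442081 = 25150218627/34021227517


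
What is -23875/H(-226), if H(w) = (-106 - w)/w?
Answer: 539575/12 ≈ 44965.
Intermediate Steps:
H(w) = (-106 - w)/w
-23875/H(-226) = -23875*(-226/(-106 - 1*(-226))) = -23875*(-226/(-106 + 226)) = -23875/((-1/226*120)) = -23875/(-60/113) = -23875*(-113/60) = 539575/12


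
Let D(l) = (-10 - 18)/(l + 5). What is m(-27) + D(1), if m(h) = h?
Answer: -95/3 ≈ -31.667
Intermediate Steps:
D(l) = -28/(5 + l)
m(-27) + D(1) = -27 - 28/(5 + 1) = -27 - 28/6 = -27 - 28*1/6 = -27 - 14/3 = -95/3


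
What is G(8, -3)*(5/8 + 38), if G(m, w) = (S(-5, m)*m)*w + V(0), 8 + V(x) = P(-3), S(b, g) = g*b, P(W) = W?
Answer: 293241/8 ≈ 36655.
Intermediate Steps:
S(b, g) = b*g
V(x) = -11 (V(x) = -8 - 3 = -11)
G(m, w) = -11 - 5*w*m² (G(m, w) = ((-5*m)*m)*w - 11 = (-5*m²)*w - 11 = -5*w*m² - 11 = -11 - 5*w*m²)
G(8, -3)*(5/8 + 38) = (-11 - 5*(-3)*8²)*(5/8 + 38) = (-11 - 5*(-3)*64)*(5*(⅛) + 38) = (-11 + 960)*(5/8 + 38) = 949*(309/8) = 293241/8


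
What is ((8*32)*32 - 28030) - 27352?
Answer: -47190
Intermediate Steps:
((8*32)*32 - 28030) - 27352 = (256*32 - 28030) - 27352 = (8192 - 28030) - 27352 = -19838 - 27352 = -47190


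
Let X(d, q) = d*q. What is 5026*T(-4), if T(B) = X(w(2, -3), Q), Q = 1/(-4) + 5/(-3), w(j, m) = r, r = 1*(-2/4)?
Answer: 57799/12 ≈ 4816.6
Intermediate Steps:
r = -½ (r = 1*(-2*¼) = 1*(-½) = -½ ≈ -0.50000)
w(j, m) = -½
Q = -23/12 (Q = 1*(-¼) + 5*(-⅓) = -¼ - 5/3 = -23/12 ≈ -1.9167)
T(B) = 23/24 (T(B) = -½*(-23/12) = 23/24)
5026*T(-4) = 5026*(23/24) = 57799/12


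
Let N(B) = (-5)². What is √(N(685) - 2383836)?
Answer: I*√2383811 ≈ 1544.0*I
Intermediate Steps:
N(B) = 25
√(N(685) - 2383836) = √(25 - 2383836) = √(-2383811) = I*√2383811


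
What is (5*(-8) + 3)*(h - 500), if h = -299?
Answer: 29563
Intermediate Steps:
(5*(-8) + 3)*(h - 500) = (5*(-8) + 3)*(-299 - 500) = (-40 + 3)*(-799) = -37*(-799) = 29563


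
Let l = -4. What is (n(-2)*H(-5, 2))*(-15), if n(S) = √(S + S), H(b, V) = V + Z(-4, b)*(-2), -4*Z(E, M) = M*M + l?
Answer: -375*I ≈ -375.0*I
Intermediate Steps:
Z(E, M) = 1 - M²/4 (Z(E, M) = -(M*M - 4)/4 = -(M² - 4)/4 = -(-4 + M²)/4 = 1 - M²/4)
H(b, V) = -2 + V + b²/2 (H(b, V) = V + (1 - b²/4)*(-2) = V + (-2 + b²/2) = -2 + V + b²/2)
n(S) = √2*√S (n(S) = √(2*S) = √2*√S)
(n(-2)*H(-5, 2))*(-15) = ((√2*√(-2))*(-2 + 2 + (½)*(-5)²))*(-15) = ((√2*(I*√2))*(-2 + 2 + (½)*25))*(-15) = ((2*I)*(-2 + 2 + 25/2))*(-15) = ((2*I)*(25/2))*(-15) = (25*I)*(-15) = -375*I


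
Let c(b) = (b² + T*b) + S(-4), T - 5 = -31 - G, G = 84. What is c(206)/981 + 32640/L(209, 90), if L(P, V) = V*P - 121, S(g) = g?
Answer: 401538748/18333909 ≈ 21.901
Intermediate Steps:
L(P, V) = -121 + P*V (L(P, V) = P*V - 121 = -121 + P*V)
T = -110 (T = 5 + (-31 - 1*84) = 5 + (-31 - 84) = 5 - 115 = -110)
c(b) = -4 + b² - 110*b (c(b) = (b² - 110*b) - 4 = -4 + b² - 110*b)
c(206)/981 + 32640/L(209, 90) = (-4 + 206² - 110*206)/981 + 32640/(-121 + 209*90) = (-4 + 42436 - 22660)*(1/981) + 32640/(-121 + 18810) = 19772*(1/981) + 32640/18689 = 19772/981 + 32640*(1/18689) = 19772/981 + 32640/18689 = 401538748/18333909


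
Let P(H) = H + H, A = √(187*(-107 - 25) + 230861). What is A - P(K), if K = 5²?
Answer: -50 + √206177 ≈ 404.07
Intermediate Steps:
A = √206177 (A = √(187*(-132) + 230861) = √(-24684 + 230861) = √206177 ≈ 454.07)
K = 25
P(H) = 2*H
A - P(K) = √206177 - 2*25 = √206177 - 1*50 = √206177 - 50 = -50 + √206177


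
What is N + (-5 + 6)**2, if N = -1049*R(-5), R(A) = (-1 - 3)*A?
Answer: -20979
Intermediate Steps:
R(A) = -4*A
N = -20980 (N = -(-4196)*(-5) = -1049*20 = -20980)
N + (-5 + 6)**2 = -20980 + (-5 + 6)**2 = -20980 + 1**2 = -20980 + 1 = -20979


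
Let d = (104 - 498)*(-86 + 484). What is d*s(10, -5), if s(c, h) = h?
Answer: 784060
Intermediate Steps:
d = -156812 (d = -394*398 = -156812)
d*s(10, -5) = -156812*(-5) = 784060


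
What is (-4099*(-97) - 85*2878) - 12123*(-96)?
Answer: 1316781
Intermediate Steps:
(-4099*(-97) - 85*2878) - 12123*(-96) = (397603 - 244630) + 1163808 = 152973 + 1163808 = 1316781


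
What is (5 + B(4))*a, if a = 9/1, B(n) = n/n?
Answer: 54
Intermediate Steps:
B(n) = 1
a = 9 (a = 9*1 = 9)
(5 + B(4))*a = (5 + 1)*9 = 6*9 = 54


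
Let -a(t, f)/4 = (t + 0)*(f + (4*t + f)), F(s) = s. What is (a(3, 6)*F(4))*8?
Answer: -9216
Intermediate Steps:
a(t, f) = -4*t*(2*f + 4*t) (a(t, f) = -4*(t + 0)*(f + (4*t + f)) = -4*t*(f + (f + 4*t)) = -4*t*(2*f + 4*t))
(a(3, 6)*F(4))*8 = (-8*3*(6 + 2*3)*4)*8 = (-8*3*(6 + 6)*4)*8 = (-8*3*12*4)*8 = -288*4*8 = -1152*8 = -9216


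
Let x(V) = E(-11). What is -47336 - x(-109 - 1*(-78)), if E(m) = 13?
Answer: -47349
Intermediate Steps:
x(V) = 13
-47336 - x(-109 - 1*(-78)) = -47336 - 1*13 = -47336 - 13 = -47349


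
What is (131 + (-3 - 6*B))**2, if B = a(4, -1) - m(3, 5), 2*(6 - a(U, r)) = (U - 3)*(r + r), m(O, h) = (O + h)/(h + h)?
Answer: 206116/25 ≈ 8244.6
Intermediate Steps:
m(O, h) = (O + h)/(2*h) (m(O, h) = (O + h)/((2*h)) = (O + h)*(1/(2*h)) = (O + h)/(2*h))
a(U, r) = 6 - r*(-3 + U) (a(U, r) = 6 - (U - 3)*(r + r)/2 = 6 - (-3 + U)*2*r/2 = 6 - r*(-3 + U))
B = 31/5 (B = (6 + 3*(-1) - 1*4*(-1)) - (3 + 5)/(2*5) = (6 - 3 + 4) - 8/(2*5) = 7 - 1*4/5 = 7 - 4/5 = 31/5 ≈ 6.2000)
(131 + (-3 - 6*B))**2 = (131 + (-3 - 6*31/5))**2 = (131 + (-3 - 186/5))**2 = (131 - 201/5)**2 = (454/5)**2 = 206116/25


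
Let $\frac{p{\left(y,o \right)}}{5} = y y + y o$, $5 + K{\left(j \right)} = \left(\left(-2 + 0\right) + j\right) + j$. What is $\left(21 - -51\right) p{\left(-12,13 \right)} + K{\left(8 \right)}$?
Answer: $-4311$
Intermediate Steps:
$K{\left(j \right)} = -7 + 2 j$ ($K{\left(j \right)} = -5 + \left(\left(\left(-2 + 0\right) + j\right) + j\right) = -5 + \left(\left(-2 + j\right) + j\right) = -5 + \left(-2 + 2 j\right) = -7 + 2 j$)
$p{\left(y,o \right)} = 5 y^{2} + 5 o y$ ($p{\left(y,o \right)} = 5 \left(y y + y o\right) = 5 \left(y^{2} + o y\right) = 5 y^{2} + 5 o y$)
$\left(21 - -51\right) p{\left(-12,13 \right)} + K{\left(8 \right)} = \left(21 - -51\right) 5 \left(-12\right) \left(13 - 12\right) + \left(-7 + 2 \cdot 8\right) = \left(21 + 51\right) 5 \left(-12\right) 1 + \left(-7 + 16\right) = 72 \left(-60\right) + 9 = -4320 + 9 = -4311$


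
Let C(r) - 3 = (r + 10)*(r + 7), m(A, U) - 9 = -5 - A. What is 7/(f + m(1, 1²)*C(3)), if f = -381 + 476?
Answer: 7/494 ≈ 0.014170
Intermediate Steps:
m(A, U) = 4 - A (m(A, U) = 9 + (-5 - A) = 4 - A)
C(r) = 3 + (7 + r)*(10 + r) (C(r) = 3 + (r + 10)*(r + 7) = 3 + (10 + r)*(7 + r) = 3 + (7 + r)*(10 + r))
f = 95
7/(f + m(1, 1²)*C(3)) = 7/(95 + (4 - 1*1)*(73 + 3² + 17*3)) = 7/(95 + (4 - 1)*(73 + 9 + 51)) = 7/(95 + 3*133) = 7/(95 + 399) = 7/494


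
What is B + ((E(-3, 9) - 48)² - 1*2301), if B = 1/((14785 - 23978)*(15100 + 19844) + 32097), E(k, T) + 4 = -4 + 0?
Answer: 268208759324/321208095 ≈ 835.00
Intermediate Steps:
E(k, T) = -8 (E(k, T) = -4 + (-4 + 0) = -4 - 4 = -8)
B = -1/321208095 (B = 1/(-9193*34944 + 32097) = 1/(-321240192 + 32097) = 1/(-321208095) = -1/321208095 ≈ -3.1132e-9)
B + ((E(-3, 9) - 48)² - 1*2301) = -1/321208095 + ((-8 - 48)² - 1*2301) = -1/321208095 + ((-56)² - 2301) = -1/321208095 + (3136 - 2301) = -1/321208095 + 835 = 268208759324/321208095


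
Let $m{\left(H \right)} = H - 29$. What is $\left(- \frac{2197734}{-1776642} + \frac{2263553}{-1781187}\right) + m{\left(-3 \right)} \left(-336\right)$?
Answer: $\frac{810117551934520}{75345991287} \approx 10752.0$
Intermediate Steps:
$m{\left(H \right)} = -29 + H$
$\left(- \frac{2197734}{-1776642} + \frac{2263553}{-1781187}\right) + m{\left(-3 \right)} \left(-336\right) = \left(- \frac{2197734}{-1776642} + \frac{2263553}{-1781187}\right) + \left(-29 - 3\right) \left(-336\right) = \left(\left(-2197734\right) \left(- \frac{1}{1776642}\right) + 2263553 \left(- \frac{1}{1781187}\right)\right) - -10752 = \left(\frac{52327}{42301} - \frac{2263553}{1781187}\right) + 10752 = - \frac{2546383304}{75345991287} + 10752 = \frac{810117551934520}{75345991287}$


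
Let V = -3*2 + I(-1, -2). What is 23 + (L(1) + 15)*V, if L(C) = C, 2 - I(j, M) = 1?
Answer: -57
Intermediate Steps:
I(j, M) = 1 (I(j, M) = 2 - 1*1 = 2 - 1 = 1)
V = -5 (V = -3*2 + 1 = -6 + 1 = -5)
23 + (L(1) + 15)*V = 23 + (1 + 15)*(-5) = 23 + 16*(-5) = 23 - 80 = -57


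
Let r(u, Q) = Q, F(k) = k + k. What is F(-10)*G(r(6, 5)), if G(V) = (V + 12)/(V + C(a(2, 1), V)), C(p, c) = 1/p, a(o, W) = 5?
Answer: -850/13 ≈ -65.385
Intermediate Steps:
F(k) = 2*k
G(V) = (12 + V)/(1/5 + V) (G(V) = (V + 12)/(V + 1/5) = (12 + V)/(V + 1/5) = (12 + V)/(1/5 + V))
F(-10)*G(r(6, 5)) = (2*(-10))*(5*(12 + 5)/(1 + 5*5)) = -100*17/(1 + 25) = -100*17/26 = -20*85/26 = -850/13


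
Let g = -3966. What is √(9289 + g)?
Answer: √5323 ≈ 72.959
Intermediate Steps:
√(9289 + g) = √(9289 - 3966) = √5323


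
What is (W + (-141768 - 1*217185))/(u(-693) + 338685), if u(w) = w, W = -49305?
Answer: -68043/56332 ≈ -1.2079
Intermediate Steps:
(W + (-141768 - 1*217185))/(u(-693) + 338685) = (-49305 + (-141768 - 1*217185))/(-693 + 338685) = (-49305 + (-141768 - 217185))/337992 = (-49305 - 358953)*(1/337992) = -408258*1/337992 = -68043/56332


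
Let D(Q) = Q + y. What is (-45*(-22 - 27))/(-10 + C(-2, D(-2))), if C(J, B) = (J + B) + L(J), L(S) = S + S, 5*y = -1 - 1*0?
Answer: -1575/13 ≈ -121.15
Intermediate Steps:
y = -1/5 (y = (-1 - 1*0)/5 = (-1 + 0)/5 = (1/5)*(-1) = -1/5 ≈ -0.20000)
L(S) = 2*S
D(Q) = -1/5 + Q (D(Q) = Q - 1/5 = -1/5 + Q)
C(J, B) = B + 3*J (C(J, B) = (J + B) + 2*J = (B + J) + 2*J = B + 3*J)
(-45*(-22 - 27))/(-10 + C(-2, D(-2))) = (-45*(-22 - 27))/(-10 + ((-1/5 - 2) + 3*(-2))) = (-45*(-49))/(-10 + (-11/5 - 6)) = 2205/(-10 - 41/5) = 2205/(-91/5) = -5/91*2205 = -1575/13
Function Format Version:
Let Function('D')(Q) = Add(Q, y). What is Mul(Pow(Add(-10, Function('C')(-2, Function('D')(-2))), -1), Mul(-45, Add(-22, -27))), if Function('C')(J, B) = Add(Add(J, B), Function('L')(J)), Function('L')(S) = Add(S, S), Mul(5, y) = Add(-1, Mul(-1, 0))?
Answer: Rational(-1575, 13) ≈ -121.15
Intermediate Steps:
y = Rational(-1, 5) (y = Mul(Rational(1, 5), Add(-1, Mul(-1, 0))) = Mul(Rational(1, 5), Add(-1, 0)) = Mul(Rational(1, 5), -1) = Rational(-1, 5) ≈ -0.20000)
Function('L')(S) = Mul(2, S)
Function('D')(Q) = Add(Rational(-1, 5), Q) (Function('D')(Q) = Add(Q, Rational(-1, 5)) = Add(Rational(-1, 5), Q))
Function('C')(J, B) = Add(B, Mul(3, J)) (Function('C')(J, B) = Add(Add(J, B), Mul(2, J)) = Add(Add(B, J), Mul(2, J)) = Add(B, Mul(3, J)))
Mul(Pow(Add(-10, Function('C')(-2, Function('D')(-2))), -1), Mul(-45, Add(-22, -27))) = Mul(Pow(Add(-10, Add(Add(Rational(-1, 5), -2), Mul(3, -2))), -1), Mul(-45, Add(-22, -27))) = Mul(Pow(Add(-10, Add(Rational(-11, 5), -6)), -1), Mul(-45, -49)) = Mul(Pow(Add(-10, Rational(-41, 5)), -1), 2205) = Mul(Pow(Rational(-91, 5), -1), 2205) = Mul(Rational(-5, 91), 2205) = Rational(-1575, 13)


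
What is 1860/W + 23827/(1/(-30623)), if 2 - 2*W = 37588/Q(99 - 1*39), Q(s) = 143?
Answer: -4536260380617/6217 ≈ -7.2965e+8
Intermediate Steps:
W = -18651/143 (W = 1 - 18794/143 = -18651/143 ≈ -130.43)
1860/W + 23827/(1/(-30623)) = 1860/(-18651/143) + 23827/(1/(-30623)) = 1860*(-143/18651) + 23827/(-1/30623) = -88660/6217 + 23827*(-30623) = -88660/6217 - 729654221 = -4536260380617/6217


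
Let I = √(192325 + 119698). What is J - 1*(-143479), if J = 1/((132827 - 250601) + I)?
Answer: 1990111559523613/13870403053 - √312023/13870403053 ≈ 1.4348e+5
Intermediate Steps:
I = √312023 ≈ 558.59
J = 1/(-117774 + √312023) (J = 1/((132827 - 250601) + √312023) = 1/(-117774 + √312023) ≈ -8.5313e-6)
J - 1*(-143479) = (-117774/13870403053 - √312023/13870403053) - 1*(-143479) = (-117774/13870403053 - √312023/13870403053) + 143479 = 1990111559523613/13870403053 - √312023/13870403053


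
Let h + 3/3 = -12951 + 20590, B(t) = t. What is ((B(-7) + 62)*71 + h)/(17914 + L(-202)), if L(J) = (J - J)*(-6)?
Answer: 11543/17914 ≈ 0.64436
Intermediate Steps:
h = 7638 (h = -1 + (-12951 + 20590) = -1 + 7639 = 7638)
L(J) = 0 (L(J) = 0*(-6) = 0)
((B(-7) + 62)*71 + h)/(17914 + L(-202)) = ((-7 + 62)*71 + 7638)/(17914 + 0) = (55*71 + 7638)/17914 = (3905 + 7638)*(1/17914) = 11543*(1/17914) = 11543/17914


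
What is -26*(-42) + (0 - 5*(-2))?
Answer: 1102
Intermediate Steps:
-26*(-42) + (0 - 5*(-2)) = 1092 + (0 + 10) = 1092 + 10 = 1102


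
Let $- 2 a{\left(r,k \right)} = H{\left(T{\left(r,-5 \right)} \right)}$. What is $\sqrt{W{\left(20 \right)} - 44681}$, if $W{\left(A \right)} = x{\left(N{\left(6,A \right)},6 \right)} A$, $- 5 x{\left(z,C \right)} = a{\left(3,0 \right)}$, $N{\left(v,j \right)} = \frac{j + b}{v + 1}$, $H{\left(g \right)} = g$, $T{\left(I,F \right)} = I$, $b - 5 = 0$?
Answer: $5 i \sqrt{1787} \approx 211.36 i$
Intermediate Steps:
$b = 5$ ($b = 5 + 0 = 5$)
$a{\left(r,k \right)} = - \frac{r}{2}$
$N{\left(v,j \right)} = \frac{5 + j}{1 + v}$ ($N{\left(v,j \right)} = \frac{j + 5}{v + 1} = \frac{5 + j}{1 + v}$)
$x{\left(z,C \right)} = \frac{3}{10}$ ($x{\left(z,C \right)} = - \frac{\left(- \frac{1}{2}\right) 3}{5} = \left(- \frac{1}{5}\right) \left(- \frac{3}{2}\right) = \frac{3}{10}$)
$W{\left(A \right)} = \frac{3 A}{10}$
$\sqrt{W{\left(20 \right)} - 44681} = \sqrt{\frac{3}{10} \cdot 20 - 44681} = \sqrt{6 - 44681} = \sqrt{-44675} = 5 i \sqrt{1787}$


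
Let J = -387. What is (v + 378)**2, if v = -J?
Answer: 585225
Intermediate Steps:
v = 387 (v = -1*(-387) = 387)
(v + 378)**2 = (387 + 378)**2 = 765**2 = 585225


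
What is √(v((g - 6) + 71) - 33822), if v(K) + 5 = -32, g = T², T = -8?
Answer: 7*I*√691 ≈ 184.01*I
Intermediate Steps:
g = 64 (g = (-8)² = 64)
v(K) = -37 (v(K) = -5 - 32 = -37)
√(v((g - 6) + 71) - 33822) = √(-37 - 33822) = √(-33859) = 7*I*√691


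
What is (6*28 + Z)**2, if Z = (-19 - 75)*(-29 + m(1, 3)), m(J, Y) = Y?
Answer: 6822544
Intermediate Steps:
Z = 2444 (Z = (-19 - 75)*(-29 + 3) = -94*(-26) = 2444)
(6*28 + Z)**2 = (6*28 + 2444)**2 = (168 + 2444)**2 = 2612**2 = 6822544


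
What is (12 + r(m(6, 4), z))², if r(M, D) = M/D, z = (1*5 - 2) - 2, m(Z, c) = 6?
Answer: 324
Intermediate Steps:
z = 1 (z = (5 - 2) - 2 = 3 - 2 = 1)
(12 + r(m(6, 4), z))² = (12 + 6/1)² = (12 + 6*1)² = (12 + 6)² = 18² = 324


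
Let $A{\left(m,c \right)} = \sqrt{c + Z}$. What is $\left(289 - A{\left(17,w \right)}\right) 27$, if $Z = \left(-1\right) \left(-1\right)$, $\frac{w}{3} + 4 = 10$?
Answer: $7803 - 27 \sqrt{19} \approx 7685.3$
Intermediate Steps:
$w = 18$ ($w = -12 + 3 \cdot 10 = -12 + 30 = 18$)
$Z = 1$
$A{\left(m,c \right)} = \sqrt{1 + c}$ ($A{\left(m,c \right)} = \sqrt{c + 1} = \sqrt{1 + c}$)
$\left(289 - A{\left(17,w \right)}\right) 27 = \left(289 - \sqrt{1 + 18}\right) 27 = \left(289 - \sqrt{19}\right) 27 = 7803 - 27 \sqrt{19}$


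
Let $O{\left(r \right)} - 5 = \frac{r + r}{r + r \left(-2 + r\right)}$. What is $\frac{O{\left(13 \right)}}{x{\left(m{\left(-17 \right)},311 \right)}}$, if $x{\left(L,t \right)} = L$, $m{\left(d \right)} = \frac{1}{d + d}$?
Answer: $- \frac{527}{3} \approx -175.67$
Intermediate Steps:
$m{\left(d \right)} = \frac{1}{2 d}$
$O{\left(r \right)} = 5 + \frac{2 r}{r + r \left(-2 + r\right)}$ ($O{\left(r \right)} = 5 + \frac{r + r}{r + r \left(-2 + r\right)} = 5 + \frac{2 r}{r + r \left(-2 + r\right)}$)
$\frac{O{\left(13 \right)}}{x{\left(m{\left(-17 \right)},311 \right)}} = \frac{\frac{1}{-1 + 13} \left(-3 + 5 \cdot 13\right)}{\frac{1}{2} \frac{1}{-17}} = \frac{\frac{1}{12} \left(-3 + 65\right)}{\frac{1}{2} \left(- \frac{1}{17}\right)} = \frac{\frac{1}{12} \cdot 62}{- \frac{1}{34}} = \frac{31}{6} \left(-34\right) = - \frac{527}{3}$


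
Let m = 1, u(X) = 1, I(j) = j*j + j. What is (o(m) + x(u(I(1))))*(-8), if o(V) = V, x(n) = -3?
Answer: 16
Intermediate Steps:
I(j) = j + j² (I(j) = j² + j = j + j²)
(o(m) + x(u(I(1))))*(-8) = (1 - 3)*(-8) = -2*(-8) = 16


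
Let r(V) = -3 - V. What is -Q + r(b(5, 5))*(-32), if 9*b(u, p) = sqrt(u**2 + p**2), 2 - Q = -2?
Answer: 92 + 160*sqrt(2)/9 ≈ 117.14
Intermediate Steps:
Q = 4 (Q = 2 - 1*(-2) = 2 + 2 = 4)
b(u, p) = sqrt(p**2 + u**2)/9 (b(u, p) = sqrt(u**2 + p**2)/9 = sqrt(p**2 + u**2)/9)
-Q + r(b(5, 5))*(-32) = -1*4 + (-3 - sqrt(5**2 + 5**2)/9)*(-32) = -4 + (-3 - sqrt(25 + 25)/9)*(-32) = -4 + (-3 - sqrt(50)/9)*(-32) = -4 + (-3 - 5*sqrt(2)/9)*(-32) = -4 + (96 + 160*sqrt(2)/9) = 92 + 160*sqrt(2)/9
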